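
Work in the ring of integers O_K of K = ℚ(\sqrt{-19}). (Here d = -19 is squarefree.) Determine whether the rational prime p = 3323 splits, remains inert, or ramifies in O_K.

split — (3323) = 𝔭₁𝔭₂ with 𝔭₁ ≠ 𝔭₂

d = -19 ≡ 1 (mod 4), so O_K = ℤ[(1+√-19)/2] and disc(K) = d = -19.
disc(K) = -19 is not divisible by 3323; 3323 is unramified.
(-19/3323) = 3304^1661 mod 3323 = 1, giving Legendre symbol 1.
d is a quadratic residue mod p, hence 3323 splits in O_K.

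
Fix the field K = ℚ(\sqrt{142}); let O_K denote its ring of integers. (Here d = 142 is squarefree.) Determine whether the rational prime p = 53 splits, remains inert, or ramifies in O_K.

splits completely

Since 142 ≢ 1 mod 4, the ring of integers is ℤ[√142] with discriminant 4·142 = 568.
Since gcd(53, 568) = 1 the prime 53 does not ramify.
Compute (142/53) via Euler: 36^((53-1)/2) mod 53 = 1, so (142/53) = 1.
(142/53) = 1, so 53 splits.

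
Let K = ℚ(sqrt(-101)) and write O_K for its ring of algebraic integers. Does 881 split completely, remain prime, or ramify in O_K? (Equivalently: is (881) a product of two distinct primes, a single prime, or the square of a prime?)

d = -101 ≡ 3 (mod 4), so O_K = ℤ[√-101] and disc(K) = 4d = -404.
disc(K) = -404 is not divisible by 881; 881 is unramified.
Euler's criterion: (-101)^440 mod 881 = 880. Thus (-101|881) = -1.
(-101/881) = -1, so 881 is inert.

p is inert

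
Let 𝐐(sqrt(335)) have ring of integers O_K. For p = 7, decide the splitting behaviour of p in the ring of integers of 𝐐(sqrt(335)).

inert — (7) stays prime in O_K

Since 335 ≢ 1 mod 4, the ring of integers is ℤ[√335] with discriminant 4·335 = 1340.
Since gcd(7, 1340) = 1 the prime 7 does not ramify.
Legendre symbol by Euler's criterion: (335/7) ≡ 335^3 ≡ 6 (mod 7), i.e. (335/7) = -1.
Legendre symbol -1 ⇒ 7 is inert.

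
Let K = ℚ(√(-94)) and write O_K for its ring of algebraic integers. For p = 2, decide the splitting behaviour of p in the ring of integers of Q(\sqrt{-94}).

Since -94 ≢ 1 mod 4, the ring of integers is ℤ[√-94] with discriminant 4·(-94) = -376.
disc(K) = -376 = 2·(-188), so p = 2 is ramified.

ramified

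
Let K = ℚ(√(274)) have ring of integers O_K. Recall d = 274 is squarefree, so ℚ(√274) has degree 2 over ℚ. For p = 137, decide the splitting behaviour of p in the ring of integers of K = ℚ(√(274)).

ramified

d = 274 ≡ 2 (mod 4), so O_K = ℤ[√274] and disc(K) = 4d = 1096.
Ramification test: 137 | 1096. The prime 137 ramifies in K.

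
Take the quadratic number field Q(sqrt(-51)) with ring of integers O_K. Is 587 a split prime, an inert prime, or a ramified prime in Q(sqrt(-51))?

Since -51 ≡ 1 mod 4, the ring of integers is ℤ[(1+√-51)/2] with discriminant -51.
587 ∤ -51, so 587 is unramified.
Euler's criterion: (-51)^293 mod 587 = 586. Thus (-51|587) = -1.
Legendre symbol -1 ⇒ 587 is inert.

remains prime (inert)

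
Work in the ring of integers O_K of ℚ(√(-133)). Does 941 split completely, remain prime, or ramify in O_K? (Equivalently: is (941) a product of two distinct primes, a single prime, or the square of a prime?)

split — (941) = 𝔭₁𝔭₂ with 𝔭₁ ≠ 𝔭₂

-133 mod 4 = 3, hence disc K = 4·(-133) = -532 and O_K = ℤ[√-133].
Since gcd(941, -532) = 1 the prime 941 does not ramify.
Euler's criterion: (-133)^470 mod 941 = 1. Thus (-133|941) = 1.
Legendre symbol 1 ⇒ 941 is split.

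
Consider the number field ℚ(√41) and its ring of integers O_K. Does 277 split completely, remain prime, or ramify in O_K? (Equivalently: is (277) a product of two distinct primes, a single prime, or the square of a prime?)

d = 41 ≡ 1 (mod 4), so O_K = ℤ[(1+√41)/2] and disc(K) = d = 41.
disc(K) = 41 is not divisible by 277; 277 is unramified.
Euler's criterion: 41^138 mod 277 = 1. Thus (41|277) = 1.
Legendre symbol 1 ⇒ 277 is split.

277 splits in O_K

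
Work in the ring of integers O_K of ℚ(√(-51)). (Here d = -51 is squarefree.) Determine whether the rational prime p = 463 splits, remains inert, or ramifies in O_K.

split — (463) = 𝔭₁𝔭₂ with 𝔭₁ ≠ 𝔭₂

-51 mod 4 = 1, hence disc K = -51 and O_K = ℤ[(1+√-51)/2].
Since gcd(463, -51) = 1 the prime 463 does not ramify.
Compute (-51/463) via Euler: 412^((463-1)/2) mod 463 = 1, so (-51/463) = 1.
(-51/463) = 1, so 463 splits.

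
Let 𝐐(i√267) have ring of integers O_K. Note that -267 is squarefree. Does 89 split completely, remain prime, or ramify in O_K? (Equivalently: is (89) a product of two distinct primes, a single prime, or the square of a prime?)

Since -267 ≡ 1 mod 4, the ring of integers is ℤ[(1+√-267)/2] with discriminant -267.
Ramification test: 89 | -267. The prime 89 ramifies in K.

p ramifies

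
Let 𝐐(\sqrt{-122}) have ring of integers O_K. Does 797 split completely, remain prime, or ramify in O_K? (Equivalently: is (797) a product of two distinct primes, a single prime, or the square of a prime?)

p is inert

-122 mod 4 = 2, hence disc K = 4·(-122) = -488 and O_K = ℤ[√-122].
Since gcd(797, -488) = 1 the prime 797 does not ramify.
Legendre symbol by Euler's criterion: (-122/797) ≡ (-122)^398 ≡ 796 (mod 797), i.e. (-122/797) = -1.
(-122/797) = -1, so 797 is inert.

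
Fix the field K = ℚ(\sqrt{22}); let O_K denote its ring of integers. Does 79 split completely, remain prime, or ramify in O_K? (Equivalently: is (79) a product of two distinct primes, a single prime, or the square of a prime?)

79 splits in O_K

22 mod 4 = 2, hence disc K = 4·22 = 88 and O_K = ℤ[√22].
disc(K) = 88 is not divisible by 79; 79 is unramified.
Compute (22/79) via Euler: 22^((79-1)/2) mod 79 = 1, so (22/79) = 1.
d is a quadratic residue mod p, hence 79 splits in O_K.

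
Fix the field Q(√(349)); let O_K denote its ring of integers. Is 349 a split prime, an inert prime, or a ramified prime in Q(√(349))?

Since 349 ≡ 1 mod 4, the ring of integers is ℤ[(1+√349)/2] with discriminant 349.
349 divides disc(K) = 349, so 349 ramifies.

ramifies in O_K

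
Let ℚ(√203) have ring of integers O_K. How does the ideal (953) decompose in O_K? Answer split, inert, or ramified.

Since 203 ≢ 1 mod 4, the ring of integers is ℤ[√203] with discriminant 4·203 = 812.
Since gcd(953, 812) = 1 the prime 953 does not ramify.
Compute (203/953) via Euler: 203^((953-1)/2) mod 953 = 1, so (203/953) = 1.
(203/953) = 1, so 953 splits.

split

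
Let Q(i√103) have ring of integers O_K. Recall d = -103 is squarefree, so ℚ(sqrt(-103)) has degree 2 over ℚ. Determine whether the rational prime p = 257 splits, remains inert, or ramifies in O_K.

d = -103 ≡ 1 (mod 4), so O_K = ℤ[(1+√-103)/2] and disc(K) = d = -103.
Since gcd(257, -103) = 1 the prime 257 does not ramify.
Legendre symbol by Euler's criterion: (-103/257) ≡ (-103)^128 ≡ 256 (mod 257), i.e. (-103/257) = -1.
Legendre symbol -1 ⇒ 257 is inert.

257 remains inert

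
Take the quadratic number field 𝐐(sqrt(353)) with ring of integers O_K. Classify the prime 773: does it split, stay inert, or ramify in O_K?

inert — (773) stays prime in O_K

d = 353 ≡ 1 (mod 4), so O_K = ℤ[(1+√353)/2] and disc(K) = d = 353.
Since gcd(773, 353) = 1 the prime 773 does not ramify.
Compute (353/773) via Euler: 353^((773-1)/2) mod 773 = 772, so (353/773) = -1.
(353/773) = -1, so 773 is inert.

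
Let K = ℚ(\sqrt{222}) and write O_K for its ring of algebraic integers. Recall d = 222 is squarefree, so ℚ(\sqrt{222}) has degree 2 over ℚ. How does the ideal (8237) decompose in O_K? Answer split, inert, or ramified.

inert

Since 222 ≢ 1 mod 4, the ring of integers is ℤ[√222] with discriminant 4·222 = 888.
Since gcd(8237, 888) = 1 the prime 8237 does not ramify.
Euler's criterion: 222^4118 mod 8237 = 8236. Thus (222|8237) = -1.
(222/8237) = -1, so 8237 is inert.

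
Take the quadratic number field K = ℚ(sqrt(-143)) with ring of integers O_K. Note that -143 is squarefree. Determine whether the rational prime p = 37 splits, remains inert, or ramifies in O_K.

Since -143 ≡ 1 mod 4, the ring of integers is ℤ[(1+√-143)/2] with discriminant -143.
Since gcd(37, -143) = 1 the prime 37 does not ramify.
Compute (-143/37) via Euler: 5^((37-1)/2) mod 37 = 36, so (-143/37) = -1.
(-143/37) = -1, so 37 is inert.

p is inert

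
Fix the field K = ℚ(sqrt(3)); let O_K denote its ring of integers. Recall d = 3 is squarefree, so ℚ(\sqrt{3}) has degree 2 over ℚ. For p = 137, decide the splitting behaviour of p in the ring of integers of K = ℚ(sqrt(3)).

3 mod 4 = 3, hence disc K = 4·3 = 12 and O_K = ℤ[√3].
Since gcd(137, 12) = 1 the prime 137 does not ramify.
Compute (3/137) via Euler: 3^((137-1)/2) mod 137 = 136, so (3/137) = -1.
Legendre symbol -1 ⇒ 137 is inert.

inert — (137) stays prime in O_K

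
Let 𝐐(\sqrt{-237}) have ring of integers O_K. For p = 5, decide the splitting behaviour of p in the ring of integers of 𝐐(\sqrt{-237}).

Since -237 ≢ 1 mod 4, the ring of integers is ℤ[√-237] with discriminant 4·(-237) = -948.
5 ∤ -948, so 5 is unramified.
Compute (-237/5) via Euler: 3^((5-1)/2) mod 5 = 4, so (-237/5) = -1.
Legendre symbol -1 ⇒ 5 is inert.

inert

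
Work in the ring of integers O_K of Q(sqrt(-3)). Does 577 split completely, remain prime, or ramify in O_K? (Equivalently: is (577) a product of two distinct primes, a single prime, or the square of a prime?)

-3 mod 4 = 1, hence disc K = -3 and O_K = ℤ[(1+√-3)/2].
disc(K) = -3 is not divisible by 577; 577 is unramified.
Euler's criterion: (-3)^288 mod 577 = 1. Thus (-3|577) = 1.
d is a quadratic residue mod p, hence 577 splits in O_K.

577 splits in O_K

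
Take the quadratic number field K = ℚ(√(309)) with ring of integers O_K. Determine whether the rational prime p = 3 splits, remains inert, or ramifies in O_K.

Since 309 ≡ 1 mod 4, the ring of integers is ℤ[(1+√309)/2] with discriminant 309.
disc(K) = 309 = 3·103, so p = 3 is ramified.

3 is ramified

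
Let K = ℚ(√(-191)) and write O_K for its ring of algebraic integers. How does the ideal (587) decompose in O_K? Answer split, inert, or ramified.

-191 mod 4 = 1, hence disc K = -191 and O_K = ℤ[(1+√-191)/2].
Since gcd(587, -191) = 1 the prime 587 does not ramify.
Compute (-191/587) via Euler: 396^((587-1)/2) mod 587 = 586, so (-191/587) = -1.
d is a non-residue mod p, hence 587 remains inert in O_K.

remains prime (inert)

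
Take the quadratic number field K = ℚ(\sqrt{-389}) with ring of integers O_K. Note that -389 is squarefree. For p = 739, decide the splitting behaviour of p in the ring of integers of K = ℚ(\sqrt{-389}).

-389 mod 4 = 3, hence disc K = 4·(-389) = -1556 and O_K = ℤ[√-389].
disc(K) = -1556 is not divisible by 739; 739 is unramified.
Legendre symbol by Euler's criterion: (-389/739) ≡ (-389)^369 ≡ 1 (mod 739), i.e. (-389/739) = 1.
d is a quadratic residue mod p, hence 739 splits in O_K.

split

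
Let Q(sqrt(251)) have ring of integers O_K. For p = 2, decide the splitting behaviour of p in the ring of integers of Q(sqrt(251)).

251 mod 4 = 3, hence disc K = 4·251 = 1004 and O_K = ℤ[√251].
2 divides disc(K) = 1004, so 2 ramifies.

ramified — (2) = 𝔭²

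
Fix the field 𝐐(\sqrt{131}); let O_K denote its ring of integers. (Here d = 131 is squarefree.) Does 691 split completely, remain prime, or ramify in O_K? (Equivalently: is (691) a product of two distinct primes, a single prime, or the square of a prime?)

remains prime (inert)

131 mod 4 = 3, hence disc K = 4·131 = 524 and O_K = ℤ[√131].
691 ∤ 524, so 691 is unramified.
(131/691) = 131^345 mod 691 = 690, giving Legendre symbol -1.
d is a non-residue mod p, hence 691 remains inert in O_K.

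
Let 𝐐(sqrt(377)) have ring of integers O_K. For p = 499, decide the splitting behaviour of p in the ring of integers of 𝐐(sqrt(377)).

Since 377 ≡ 1 mod 4, the ring of integers is ℤ[(1+√377)/2] with discriminant 377.
499 ∤ 377, so 499 is unramified.
(377/499) = 377^249 mod 499 = 498, giving Legendre symbol -1.
(377/499) = -1, so 499 is inert.

remains prime (inert)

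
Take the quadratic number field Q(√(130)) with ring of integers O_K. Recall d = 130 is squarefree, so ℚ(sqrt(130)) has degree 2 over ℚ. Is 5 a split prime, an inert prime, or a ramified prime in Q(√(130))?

5 is ramified

Since 130 ≢ 1 mod 4, the ring of integers is ℤ[√130] with discriminant 4·130 = 520.
Ramification test: 5 | 520. The prime 5 ramifies in K.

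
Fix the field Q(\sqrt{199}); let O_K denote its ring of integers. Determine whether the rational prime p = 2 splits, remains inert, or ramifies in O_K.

ramified — (2) = 𝔭²

d = 199 ≡ 3 (mod 4), so O_K = ℤ[√199] and disc(K) = 4d = 796.
disc(K) = 796 = 2·398, so p = 2 is ramified.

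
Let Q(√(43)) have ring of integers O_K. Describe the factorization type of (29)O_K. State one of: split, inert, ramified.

43 mod 4 = 3, hence disc K = 4·43 = 172 and O_K = ℤ[√43].
Since gcd(29, 172) = 1 the prime 29 does not ramify.
(43/29) = 14^14 mod 29 = 28, giving Legendre symbol -1.
(43/29) = -1, so 29 is inert.

inert — (29) stays prime in O_K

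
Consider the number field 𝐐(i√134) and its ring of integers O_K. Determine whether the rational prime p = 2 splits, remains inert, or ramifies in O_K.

d = -134 ≡ 2 (mod 4), so O_K = ℤ[√-134] and disc(K) = 4d = -536.
2 divides disc(K) = -536, so 2 ramifies.

ramified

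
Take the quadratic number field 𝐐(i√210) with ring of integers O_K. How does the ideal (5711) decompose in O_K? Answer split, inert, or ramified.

Since -210 ≢ 1 mod 4, the ring of integers is ℤ[√-210] with discriminant 4·(-210) = -840.
disc(K) = -840 is not divisible by 5711; 5711 is unramified.
(-210/5711) = 5501^2855 mod 5711 = 5710, giving Legendre symbol -1.
(-210/5711) = -1, so 5711 is inert.

remains prime (inert)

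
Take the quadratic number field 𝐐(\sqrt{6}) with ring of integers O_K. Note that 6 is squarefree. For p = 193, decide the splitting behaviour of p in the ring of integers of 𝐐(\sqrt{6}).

6 mod 4 = 2, hence disc K = 4·6 = 24 and O_K = ℤ[√6].
193 ∤ 24, so 193 is unramified.
Compute (6/193) via Euler: 6^((193-1)/2) mod 193 = 1, so (6/193) = 1.
d is a quadratic residue mod p, hence 193 splits in O_K.

p splits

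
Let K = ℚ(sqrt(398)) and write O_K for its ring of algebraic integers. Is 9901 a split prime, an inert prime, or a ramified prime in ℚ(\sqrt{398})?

p splits

d = 398 ≡ 2 (mod 4), so O_K = ℤ[√398] and disc(K) = 4d = 1592.
9901 ∤ 1592, so 9901 is unramified.
(398/9901) = 398^4950 mod 9901 = 1, giving Legendre symbol 1.
d is a quadratic residue mod p, hence 9901 splits in O_K.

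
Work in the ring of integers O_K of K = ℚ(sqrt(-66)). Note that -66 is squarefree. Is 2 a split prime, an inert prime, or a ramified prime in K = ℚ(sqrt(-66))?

2 is ramified

-66 mod 4 = 2, hence disc K = 4·(-66) = -264 and O_K = ℤ[√-66].
2 divides disc(K) = -264, so 2 ramifies.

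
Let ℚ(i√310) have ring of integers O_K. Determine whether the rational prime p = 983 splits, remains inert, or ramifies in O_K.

Since -310 ≢ 1 mod 4, the ring of integers is ℤ[√-310] with discriminant 4·(-310) = -1240.
Since gcd(983, -1240) = 1 the prime 983 does not ramify.
(-310/983) = 673^491 mod 983 = 1, giving Legendre symbol 1.
Legendre symbol 1 ⇒ 983 is split.

983 splits in O_K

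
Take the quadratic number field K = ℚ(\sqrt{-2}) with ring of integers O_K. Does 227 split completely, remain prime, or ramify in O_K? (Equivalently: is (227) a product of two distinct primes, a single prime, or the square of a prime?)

split — (227) = 𝔭₁𝔭₂ with 𝔭₁ ≠ 𝔭₂

-2 mod 4 = 2, hence disc K = 4·(-2) = -8 and O_K = ℤ[√-2].
Since gcd(227, -8) = 1 the prime 227 does not ramify.
Compute (-2/227) via Euler: 225^((227-1)/2) mod 227 = 1, so (-2/227) = 1.
d is a quadratic residue mod p, hence 227 splits in O_K.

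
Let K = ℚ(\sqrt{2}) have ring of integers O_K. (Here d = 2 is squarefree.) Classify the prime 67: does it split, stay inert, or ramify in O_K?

67 remains inert

2 mod 4 = 2, hence disc K = 4·2 = 8 and O_K = ℤ[√2].
Since gcd(67, 8) = 1 the prime 67 does not ramify.
Legendre symbol by Euler's criterion: (2/67) ≡ 2^33 ≡ 66 (mod 67), i.e. (2/67) = -1.
Legendre symbol -1 ⇒ 67 is inert.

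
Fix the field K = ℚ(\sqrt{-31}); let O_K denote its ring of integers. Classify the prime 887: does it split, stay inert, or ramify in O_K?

-31 mod 4 = 1, hence disc K = -31 and O_K = ℤ[(1+√-31)/2].
Since gcd(887, -31) = 1 the prime 887 does not ramify.
(-31/887) = 856^443 mod 887 = 1, giving Legendre symbol 1.
Legendre symbol 1 ⇒ 887 is split.

split — (887) = 𝔭₁𝔭₂ with 𝔭₁ ≠ 𝔭₂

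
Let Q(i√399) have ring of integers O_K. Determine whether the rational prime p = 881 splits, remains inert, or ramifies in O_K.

881 splits in O_K

-399 mod 4 = 1, hence disc K = -399 and O_K = ℤ[(1+√-399)/2].
881 ∤ -399, so 881 is unramified.
Legendre symbol by Euler's criterion: (-399/881) ≡ (-399)^440 ≡ 1 (mod 881), i.e. (-399/881) = 1.
d is a quadratic residue mod p, hence 881 splits in O_K.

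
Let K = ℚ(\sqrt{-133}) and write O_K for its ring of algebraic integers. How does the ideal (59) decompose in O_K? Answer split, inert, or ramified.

d = -133 ≡ 3 (mod 4), so O_K = ℤ[√-133] and disc(K) = 4d = -532.
Since gcd(59, -532) = 1 the prime 59 does not ramify.
Compute (-133/59) via Euler: 44^((59-1)/2) mod 59 = 58, so (-133/59) = -1.
(-133/59) = -1, so 59 is inert.

inert — (59) stays prime in O_K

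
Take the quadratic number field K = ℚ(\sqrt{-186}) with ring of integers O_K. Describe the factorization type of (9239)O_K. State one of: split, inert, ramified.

split — (9239) = 𝔭₁𝔭₂ with 𝔭₁ ≠ 𝔭₂

Since -186 ≢ 1 mod 4, the ring of integers is ℤ[√-186] with discriminant 4·(-186) = -744.
9239 ∤ -744, so 9239 is unramified.
Legendre symbol by Euler's criterion: (-186/9239) ≡ (-186)^4619 ≡ 1 (mod 9239), i.e. (-186/9239) = 1.
Legendre symbol 1 ⇒ 9239 is split.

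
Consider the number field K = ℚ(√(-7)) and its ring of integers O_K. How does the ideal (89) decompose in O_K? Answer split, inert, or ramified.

-7 mod 4 = 1, hence disc K = -7 and O_K = ℤ[(1+√-7)/2].
disc(K) = -7 is not divisible by 89; 89 is unramified.
(-7/89) = 82^44 mod 89 = 88, giving Legendre symbol -1.
(-7/89) = -1, so 89 is inert.

p is inert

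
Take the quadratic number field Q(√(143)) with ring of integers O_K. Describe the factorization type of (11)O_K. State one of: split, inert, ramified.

Since 143 ≢ 1 mod 4, the ring of integers is ℤ[√143] with discriminant 4·143 = 572.
11 divides disc(K) = 572, so 11 ramifies.

ramifies in O_K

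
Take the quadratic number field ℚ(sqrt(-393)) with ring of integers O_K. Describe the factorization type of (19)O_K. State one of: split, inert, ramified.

d = -393 ≡ 3 (mod 4), so O_K = ℤ[√-393] and disc(K) = 4d = -1572.
Since gcd(19, -1572) = 1 the prime 19 does not ramify.
Legendre symbol by Euler's criterion: (-393/19) ≡ (-393)^9 ≡ 1 (mod 19), i.e. (-393/19) = 1.
(-393/19) = 1, so 19 splits.

19 splits in O_K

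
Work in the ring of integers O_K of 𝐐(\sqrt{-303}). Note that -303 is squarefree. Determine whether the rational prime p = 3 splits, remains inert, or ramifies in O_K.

d = -303 ≡ 1 (mod 4), so O_K = ℤ[(1+√-303)/2] and disc(K) = d = -303.
disc(K) = -303 = 3·(-101), so p = 3 is ramified.

3 is ramified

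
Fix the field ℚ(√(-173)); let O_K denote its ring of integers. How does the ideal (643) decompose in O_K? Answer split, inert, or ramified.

643 remains inert

-173 mod 4 = 3, hence disc K = 4·(-173) = -692 and O_K = ℤ[√-173].
Since gcd(643, -692) = 1 the prime 643 does not ramify.
Legendre symbol by Euler's criterion: (-173/643) ≡ (-173)^321 ≡ 642 (mod 643), i.e. (-173/643) = -1.
Legendre symbol -1 ⇒ 643 is inert.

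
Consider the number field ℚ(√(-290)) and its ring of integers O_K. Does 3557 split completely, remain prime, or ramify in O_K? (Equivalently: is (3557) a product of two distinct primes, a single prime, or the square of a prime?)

3557 remains inert

-290 mod 4 = 2, hence disc K = 4·(-290) = -1160 and O_K = ℤ[√-290].
3557 ∤ -1160, so 3557 is unramified.
Euler's criterion: (-290)^1778 mod 3557 = 3556. Thus (-290|3557) = -1.
Legendre symbol -1 ⇒ 3557 is inert.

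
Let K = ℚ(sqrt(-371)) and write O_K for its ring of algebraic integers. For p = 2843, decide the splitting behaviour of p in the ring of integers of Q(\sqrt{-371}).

-371 mod 4 = 1, hence disc K = -371 and O_K = ℤ[(1+√-371)/2].
Since gcd(2843, -371) = 1 the prime 2843 does not ramify.
(-371/2843) = 2472^1421 mod 2843 = 2842, giving Legendre symbol -1.
d is a non-residue mod p, hence 2843 remains inert in O_K.

2843 remains inert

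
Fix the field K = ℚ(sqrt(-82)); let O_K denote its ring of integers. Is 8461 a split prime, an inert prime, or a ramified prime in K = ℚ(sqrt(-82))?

d = -82 ≡ 2 (mod 4), so O_K = ℤ[√-82] and disc(K) = 4d = -328.
8461 ∤ -328, so 8461 is unramified.
Legendre symbol by Euler's criterion: (-82/8461) ≡ (-82)^4230 ≡ 1 (mod 8461), i.e. (-82/8461) = 1.
Legendre symbol 1 ⇒ 8461 is split.

split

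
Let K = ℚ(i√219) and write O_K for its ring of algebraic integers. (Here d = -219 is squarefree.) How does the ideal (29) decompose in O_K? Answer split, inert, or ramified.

p splits

-219 mod 4 = 1, hence disc K = -219 and O_K = ℤ[(1+√-219)/2].
disc(K) = -219 is not divisible by 29; 29 is unramified.
Legendre symbol by Euler's criterion: (-219/29) ≡ (-219)^14 ≡ 1 (mod 29), i.e. (-219/29) = 1.
(-219/29) = 1, so 29 splits.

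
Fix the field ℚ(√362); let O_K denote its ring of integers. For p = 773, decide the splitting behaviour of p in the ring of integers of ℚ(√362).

d = 362 ≡ 2 (mod 4), so O_K = ℤ[√362] and disc(K) = 4d = 1448.
773 ∤ 1448, so 773 is unramified.
Euler's criterion: 362^386 mod 773 = 772. Thus (362|773) = -1.
Legendre symbol -1 ⇒ 773 is inert.

remains prime (inert)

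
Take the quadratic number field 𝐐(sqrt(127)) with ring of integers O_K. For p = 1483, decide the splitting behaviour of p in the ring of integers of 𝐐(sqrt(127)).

Since 127 ≢ 1 mod 4, the ring of integers is ℤ[√127] with discriminant 4·127 = 508.
disc(K) = 508 is not divisible by 1483; 1483 is unramified.
Euler's criterion: 127^741 mod 1483 = 1. Thus (127|1483) = 1.
d is a quadratic residue mod p, hence 1483 splits in O_K.

splits completely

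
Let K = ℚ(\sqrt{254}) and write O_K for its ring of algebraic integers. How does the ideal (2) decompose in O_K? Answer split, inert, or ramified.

ramified — (2) = 𝔭²

d = 254 ≡ 2 (mod 4), so O_K = ℤ[√254] and disc(K) = 4d = 1016.
disc(K) = 1016 = 2·508, so p = 2 is ramified.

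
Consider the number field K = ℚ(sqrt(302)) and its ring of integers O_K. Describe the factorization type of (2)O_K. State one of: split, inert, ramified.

302 mod 4 = 2, hence disc K = 4·302 = 1208 and O_K = ℤ[√302].
disc(K) = 1208 = 2·604, so p = 2 is ramified.

2 is ramified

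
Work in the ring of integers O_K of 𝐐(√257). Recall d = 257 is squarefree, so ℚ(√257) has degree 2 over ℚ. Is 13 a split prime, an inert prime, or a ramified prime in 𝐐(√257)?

split — (13) = 𝔭₁𝔭₂ with 𝔭₁ ≠ 𝔭₂

257 mod 4 = 1, hence disc K = 257 and O_K = ℤ[(1+√257)/2].
disc(K) = 257 is not divisible by 13; 13 is unramified.
(257/13) = 10^6 mod 13 = 1, giving Legendre symbol 1.
(257/13) = 1, so 13 splits.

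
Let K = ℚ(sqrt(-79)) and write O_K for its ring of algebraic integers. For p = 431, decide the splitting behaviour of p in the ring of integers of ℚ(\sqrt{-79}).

431 splits in O_K

Since -79 ≡ 1 mod 4, the ring of integers is ℤ[(1+√-79)/2] with discriminant -79.
disc(K) = -79 is not divisible by 431; 431 is unramified.
Compute (-79/431) via Euler: 352^((431-1)/2) mod 431 = 1, so (-79/431) = 1.
Legendre symbol 1 ⇒ 431 is split.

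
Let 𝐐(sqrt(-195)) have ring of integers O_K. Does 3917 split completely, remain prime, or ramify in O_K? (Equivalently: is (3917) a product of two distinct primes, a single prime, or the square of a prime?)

3917 splits in O_K

Since -195 ≡ 1 mod 4, the ring of integers is ℤ[(1+√-195)/2] with discriminant -195.
Since gcd(3917, -195) = 1 the prime 3917 does not ramify.
Legendre symbol by Euler's criterion: (-195/3917) ≡ (-195)^1958 ≡ 1 (mod 3917), i.e. (-195/3917) = 1.
d is a quadratic residue mod p, hence 3917 splits in O_K.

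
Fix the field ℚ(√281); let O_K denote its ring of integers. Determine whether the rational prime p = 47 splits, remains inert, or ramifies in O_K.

p is inert

Since 281 ≡ 1 mod 4, the ring of integers is ℤ[(1+√281)/2] with discriminant 281.
47 ∤ 281, so 47 is unramified.
Euler's criterion: 281^23 mod 47 = 46. Thus (281|47) = -1.
d is a non-residue mod p, hence 47 remains inert in O_K.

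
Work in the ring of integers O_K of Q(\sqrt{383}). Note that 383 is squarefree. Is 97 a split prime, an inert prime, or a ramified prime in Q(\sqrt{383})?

remains prime (inert)

d = 383 ≡ 3 (mod 4), so O_K = ℤ[√383] and disc(K) = 4d = 1532.
disc(K) = 1532 is not divisible by 97; 97 is unramified.
Legendre symbol by Euler's criterion: (383/97) ≡ 383^48 ≡ 96 (mod 97), i.e. (383/97) = -1.
Legendre symbol -1 ⇒ 97 is inert.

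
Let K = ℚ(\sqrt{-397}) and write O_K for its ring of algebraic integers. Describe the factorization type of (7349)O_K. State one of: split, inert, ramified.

inert

Since -397 ≢ 1 mod 4, the ring of integers is ℤ[√-397] with discriminant 4·(-397) = -1588.
7349 ∤ -1588, so 7349 is unramified.
Compute (-397/7349) via Euler: 6952^((7349-1)/2) mod 7349 = 7348, so (-397/7349) = -1.
Legendre symbol -1 ⇒ 7349 is inert.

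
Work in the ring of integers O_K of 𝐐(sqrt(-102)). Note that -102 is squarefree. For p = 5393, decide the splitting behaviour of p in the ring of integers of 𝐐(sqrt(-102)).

inert

Since -102 ≢ 1 mod 4, the ring of integers is ℤ[√-102] with discriminant 4·(-102) = -408.
Since gcd(5393, -408) = 1 the prime 5393 does not ramify.
(-102/5393) = 5291^2696 mod 5393 = 5392, giving Legendre symbol -1.
d is a non-residue mod p, hence 5393 remains inert in O_K.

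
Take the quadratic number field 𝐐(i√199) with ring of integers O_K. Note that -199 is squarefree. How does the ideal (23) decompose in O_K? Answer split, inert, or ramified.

d = -199 ≡ 1 (mod 4), so O_K = ℤ[(1+√-199)/2] and disc(K) = d = -199.
23 ∤ -199, so 23 is unramified.
Euler's criterion: (-199)^11 mod 23 = 1. Thus (-199|23) = 1.
(-199/23) = 1, so 23 splits.

split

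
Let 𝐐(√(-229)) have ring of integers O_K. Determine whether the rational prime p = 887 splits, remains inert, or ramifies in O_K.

887 splits in O_K

d = -229 ≡ 3 (mod 4), so O_K = ℤ[√-229] and disc(K) = 4d = -916.
disc(K) = -916 is not divisible by 887; 887 is unramified.
(-229/887) = 658^443 mod 887 = 1, giving Legendre symbol 1.
d is a quadratic residue mod p, hence 887 splits in O_K.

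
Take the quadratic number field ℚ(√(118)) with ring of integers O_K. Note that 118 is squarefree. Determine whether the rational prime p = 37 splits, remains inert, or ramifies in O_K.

splits completely

Since 118 ≢ 1 mod 4, the ring of integers is ℤ[√118] with discriminant 4·118 = 472.
disc(K) = 472 is not divisible by 37; 37 is unramified.
Compute (118/37) via Euler: 7^((37-1)/2) mod 37 = 1, so (118/37) = 1.
(118/37) = 1, so 37 splits.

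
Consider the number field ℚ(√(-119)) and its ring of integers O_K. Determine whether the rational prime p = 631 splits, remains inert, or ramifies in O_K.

d = -119 ≡ 1 (mod 4), so O_K = ℤ[(1+√-119)/2] and disc(K) = d = -119.
631 ∤ -119, so 631 is unramified.
Compute (-119/631) via Euler: 512^((631-1)/2) mod 631 = 1, so (-119/631) = 1.
Legendre symbol 1 ⇒ 631 is split.

split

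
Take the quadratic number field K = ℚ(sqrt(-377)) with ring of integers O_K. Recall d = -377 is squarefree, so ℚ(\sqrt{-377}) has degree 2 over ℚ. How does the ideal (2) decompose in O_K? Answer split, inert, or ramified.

-377 mod 4 = 3, hence disc K = 4·(-377) = -1508 and O_K = ℤ[√-377].
disc(K) = -1508 = 2·(-754), so p = 2 is ramified.

ramified — (2) = 𝔭²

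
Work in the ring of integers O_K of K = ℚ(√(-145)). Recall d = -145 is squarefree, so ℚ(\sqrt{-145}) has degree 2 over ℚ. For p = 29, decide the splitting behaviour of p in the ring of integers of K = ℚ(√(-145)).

29 is ramified

d = -145 ≡ 3 (mod 4), so O_K = ℤ[√-145] and disc(K) = 4d = -580.
disc(K) = -580 = 29·(-20), so p = 29 is ramified.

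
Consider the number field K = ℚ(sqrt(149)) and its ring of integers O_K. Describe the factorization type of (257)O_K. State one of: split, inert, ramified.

remains prime (inert)

149 mod 4 = 1, hence disc K = 149 and O_K = ℤ[(1+√149)/2].
disc(K) = 149 is not divisible by 257; 257 is unramified.
Euler's criterion: 149^128 mod 257 = 256. Thus (149|257) = -1.
d is a non-residue mod p, hence 257 remains inert in O_K.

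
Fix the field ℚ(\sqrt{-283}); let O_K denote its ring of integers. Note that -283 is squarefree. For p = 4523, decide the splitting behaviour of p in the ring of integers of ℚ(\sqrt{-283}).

Since -283 ≡ 1 mod 4, the ring of integers is ℤ[(1+√-283)/2] with discriminant -283.
4523 ∤ -283, so 4523 is unramified.
Legendre symbol by Euler's criterion: (-283/4523) ≡ (-283)^2261 ≡ 1 (mod 4523), i.e. (-283/4523) = 1.
(-283/4523) = 1, so 4523 splits.

split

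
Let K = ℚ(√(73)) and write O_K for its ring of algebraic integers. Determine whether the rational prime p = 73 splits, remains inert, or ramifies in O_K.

p ramifies

Since 73 ≡ 1 mod 4, the ring of integers is ℤ[(1+√73)/2] with discriminant 73.
Ramification test: 73 | 73. The prime 73 ramifies in K.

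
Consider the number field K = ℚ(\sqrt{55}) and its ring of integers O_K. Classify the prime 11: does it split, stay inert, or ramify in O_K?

ramified

55 mod 4 = 3, hence disc K = 4·55 = 220 and O_K = ℤ[√55].
11 divides disc(K) = 220, so 11 ramifies.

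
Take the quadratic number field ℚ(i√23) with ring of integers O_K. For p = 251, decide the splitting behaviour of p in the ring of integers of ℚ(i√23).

p is inert

-23 mod 4 = 1, hence disc K = -23 and O_K = ℤ[(1+√-23)/2].
Since gcd(251, -23) = 1 the prime 251 does not ramify.
Compute (-23/251) via Euler: 228^((251-1)/2) mod 251 = 250, so (-23/251) = -1.
Legendre symbol -1 ⇒ 251 is inert.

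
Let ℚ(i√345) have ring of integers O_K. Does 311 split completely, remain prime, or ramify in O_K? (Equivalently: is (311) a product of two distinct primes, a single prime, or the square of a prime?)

311 splits in O_K

Since -345 ≢ 1 mod 4, the ring of integers is ℤ[√-345] with discriminant 4·(-345) = -1380.
Since gcd(311, -1380) = 1 the prime 311 does not ramify.
Euler's criterion: (-345)^155 mod 311 = 1. Thus (-345|311) = 1.
d is a quadratic residue mod p, hence 311 splits in O_K.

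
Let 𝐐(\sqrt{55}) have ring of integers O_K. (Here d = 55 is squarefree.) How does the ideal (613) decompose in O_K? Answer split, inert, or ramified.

split — (613) = 𝔭₁𝔭₂ with 𝔭₁ ≠ 𝔭₂

Since 55 ≢ 1 mod 4, the ring of integers is ℤ[√55] with discriminant 4·55 = 220.
Since gcd(613, 220) = 1 the prime 613 does not ramify.
Euler's criterion: 55^306 mod 613 = 1. Thus (55|613) = 1.
d is a quadratic residue mod p, hence 613 splits in O_K.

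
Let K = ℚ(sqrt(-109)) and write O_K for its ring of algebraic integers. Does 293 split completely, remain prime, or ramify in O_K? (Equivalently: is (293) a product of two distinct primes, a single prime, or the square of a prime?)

293 splits in O_K

-109 mod 4 = 3, hence disc K = 4·(-109) = -436 and O_K = ℤ[√-109].
293 ∤ -436, so 293 is unramified.
Compute (-109/293) via Euler: 184^((293-1)/2) mod 293 = 1, so (-109/293) = 1.
d is a quadratic residue mod p, hence 293 splits in O_K.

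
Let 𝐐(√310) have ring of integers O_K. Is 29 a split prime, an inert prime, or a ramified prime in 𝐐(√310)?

29 splits in O_K

Since 310 ≢ 1 mod 4, the ring of integers is ℤ[√310] with discriminant 4·310 = 1240.
29 ∤ 1240, so 29 is unramified.
Euler's criterion: 310^14 mod 29 = 1. Thus (310|29) = 1.
Legendre symbol 1 ⇒ 29 is split.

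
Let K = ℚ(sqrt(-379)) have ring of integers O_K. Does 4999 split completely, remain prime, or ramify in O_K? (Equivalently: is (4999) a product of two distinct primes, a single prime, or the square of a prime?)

p is inert

d = -379 ≡ 1 (mod 4), so O_K = ℤ[(1+√-379)/2] and disc(K) = d = -379.
Since gcd(4999, -379) = 1 the prime 4999 does not ramify.
(-379/4999) = 4620^2499 mod 4999 = 4998, giving Legendre symbol -1.
Legendre symbol -1 ⇒ 4999 is inert.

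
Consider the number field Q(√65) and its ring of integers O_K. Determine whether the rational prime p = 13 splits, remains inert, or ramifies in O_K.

65 mod 4 = 1, hence disc K = 65 and O_K = ℤ[(1+√65)/2].
13 divides disc(K) = 65, so 13 ramifies.

ramified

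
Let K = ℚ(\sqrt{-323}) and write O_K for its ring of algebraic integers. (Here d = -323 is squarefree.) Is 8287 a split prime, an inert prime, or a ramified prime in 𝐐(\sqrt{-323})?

8287 remains inert

-323 mod 4 = 1, hence disc K = -323 and O_K = ℤ[(1+√-323)/2].
disc(K) = -323 is not divisible by 8287; 8287 is unramified.
Legendre symbol by Euler's criterion: (-323/8287) ≡ (-323)^4143 ≡ 8286 (mod 8287), i.e. (-323/8287) = -1.
(-323/8287) = -1, so 8287 is inert.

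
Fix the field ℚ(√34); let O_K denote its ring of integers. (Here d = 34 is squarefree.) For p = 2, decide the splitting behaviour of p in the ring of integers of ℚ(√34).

p ramifies

34 mod 4 = 2, hence disc K = 4·34 = 136 and O_K = ℤ[√34].
2 divides disc(K) = 136, so 2 ramifies.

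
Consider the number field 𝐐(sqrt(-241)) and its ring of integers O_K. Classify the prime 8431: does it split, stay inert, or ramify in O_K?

d = -241 ≡ 3 (mod 4), so O_K = ℤ[√-241] and disc(K) = 4d = -964.
Since gcd(8431, -964) = 1 the prime 8431 does not ramify.
(-241/8431) = 8190^4215 mod 8431 = 8430, giving Legendre symbol -1.
Legendre symbol -1 ⇒ 8431 is inert.

inert — (8431) stays prime in O_K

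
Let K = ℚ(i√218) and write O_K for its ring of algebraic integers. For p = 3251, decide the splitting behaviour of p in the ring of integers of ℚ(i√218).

-218 mod 4 = 2, hence disc K = 4·(-218) = -872 and O_K = ℤ[√-218].
Since gcd(3251, -872) = 1 the prime 3251 does not ramify.
(-218/3251) = 3033^1625 mod 3251 = 3250, giving Legendre symbol -1.
d is a non-residue mod p, hence 3251 remains inert in O_K.

remains prime (inert)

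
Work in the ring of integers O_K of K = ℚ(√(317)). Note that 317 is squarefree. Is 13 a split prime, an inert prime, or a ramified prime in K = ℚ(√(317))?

inert

d = 317 ≡ 1 (mod 4), so O_K = ℤ[(1+√317)/2] and disc(K) = d = 317.
disc(K) = 317 is not divisible by 13; 13 is unramified.
Euler's criterion: 317^6 mod 13 = 12. Thus (317|13) = -1.
(317/13) = -1, so 13 is inert.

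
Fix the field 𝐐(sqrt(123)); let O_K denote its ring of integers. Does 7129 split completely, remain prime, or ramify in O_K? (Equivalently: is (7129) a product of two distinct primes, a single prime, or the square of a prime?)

p splits

Since 123 ≢ 1 mod 4, the ring of integers is ℤ[√123] with discriminant 4·123 = 492.
disc(K) = 492 is not divisible by 7129; 7129 is unramified.
(123/7129) = 123^3564 mod 7129 = 1, giving Legendre symbol 1.
(123/7129) = 1, so 7129 splits.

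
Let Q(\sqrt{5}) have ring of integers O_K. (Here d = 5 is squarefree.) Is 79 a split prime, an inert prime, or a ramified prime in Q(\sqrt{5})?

d = 5 ≡ 1 (mod 4), so O_K = ℤ[(1+√5)/2] and disc(K) = d = 5.
79 ∤ 5, so 79 is unramified.
(5/79) = 5^39 mod 79 = 1, giving Legendre symbol 1.
d is a quadratic residue mod p, hence 79 splits in O_K.

split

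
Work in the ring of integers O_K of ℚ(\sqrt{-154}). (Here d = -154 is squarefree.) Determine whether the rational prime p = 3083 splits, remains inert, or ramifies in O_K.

3083 remains inert

d = -154 ≡ 2 (mod 4), so O_K = ℤ[√-154] and disc(K) = 4d = -616.
Since gcd(3083, -616) = 1 the prime 3083 does not ramify.
Euler's criterion: (-154)^1541 mod 3083 = 3082. Thus (-154|3083) = -1.
(-154/3083) = -1, so 3083 is inert.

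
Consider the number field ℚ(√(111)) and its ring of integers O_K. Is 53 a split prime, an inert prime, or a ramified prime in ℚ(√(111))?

d = 111 ≡ 3 (mod 4), so O_K = ℤ[√111] and disc(K) = 4d = 444.
Since gcd(53, 444) = 1 the prime 53 does not ramify.
Euler's criterion: 111^26 mod 53 = 52. Thus (111|53) = -1.
(111/53) = -1, so 53 is inert.

53 remains inert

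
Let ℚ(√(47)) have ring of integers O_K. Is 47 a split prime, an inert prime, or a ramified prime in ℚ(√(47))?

47 is ramified

47 mod 4 = 3, hence disc K = 4·47 = 188 and O_K = ℤ[√47].
Ramification test: 47 | 188. The prime 47 ramifies in K.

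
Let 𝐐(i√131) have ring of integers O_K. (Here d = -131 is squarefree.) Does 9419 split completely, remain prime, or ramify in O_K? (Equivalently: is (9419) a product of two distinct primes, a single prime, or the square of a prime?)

remains prime (inert)

-131 mod 4 = 1, hence disc K = -131 and O_K = ℤ[(1+√-131)/2].
Since gcd(9419, -131) = 1 the prime 9419 does not ramify.
Euler's criterion: (-131)^4709 mod 9419 = 9418. Thus (-131|9419) = -1.
Legendre symbol -1 ⇒ 9419 is inert.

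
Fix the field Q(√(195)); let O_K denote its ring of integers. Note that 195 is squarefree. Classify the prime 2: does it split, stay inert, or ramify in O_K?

ramifies in O_K

d = 195 ≡ 3 (mod 4), so O_K = ℤ[√195] and disc(K) = 4d = 780.
2 divides disc(K) = 780, so 2 ramifies.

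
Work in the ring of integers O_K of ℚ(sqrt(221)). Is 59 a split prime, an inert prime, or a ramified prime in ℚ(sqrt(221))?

inert

221 mod 4 = 1, hence disc K = 221 and O_K = ℤ[(1+√221)/2].
Since gcd(59, 221) = 1 the prime 59 does not ramify.
Legendre symbol by Euler's criterion: (221/59) ≡ 221^29 ≡ 58 (mod 59), i.e. (221/59) = -1.
d is a non-residue mod p, hence 59 remains inert in O_K.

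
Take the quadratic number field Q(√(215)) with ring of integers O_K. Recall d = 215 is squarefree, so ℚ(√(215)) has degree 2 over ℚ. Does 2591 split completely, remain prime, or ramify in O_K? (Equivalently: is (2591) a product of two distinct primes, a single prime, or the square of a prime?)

2591 remains inert

Since 215 ≢ 1 mod 4, the ring of integers is ℤ[√215] with discriminant 4·215 = 860.
disc(K) = 860 is not divisible by 2591; 2591 is unramified.
Compute (215/2591) via Euler: 215^((2591-1)/2) mod 2591 = 2590, so (215/2591) = -1.
(215/2591) = -1, so 2591 is inert.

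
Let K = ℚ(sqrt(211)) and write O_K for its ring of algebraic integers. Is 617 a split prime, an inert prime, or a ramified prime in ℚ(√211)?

remains prime (inert)

d = 211 ≡ 3 (mod 4), so O_K = ℤ[√211] and disc(K) = 4d = 844.
617 ∤ 844, so 617 is unramified.
(211/617) = 211^308 mod 617 = 616, giving Legendre symbol -1.
Legendre symbol -1 ⇒ 617 is inert.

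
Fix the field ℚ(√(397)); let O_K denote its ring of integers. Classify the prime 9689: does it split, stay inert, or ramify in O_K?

Since 397 ≡ 1 mod 4, the ring of integers is ℤ[(1+√397)/2] with discriminant 397.
Since gcd(9689, 397) = 1 the prime 9689 does not ramify.
(397/9689) = 397^4844 mod 9689 = 9688, giving Legendre symbol -1.
(397/9689) = -1, so 9689 is inert.

9689 remains inert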